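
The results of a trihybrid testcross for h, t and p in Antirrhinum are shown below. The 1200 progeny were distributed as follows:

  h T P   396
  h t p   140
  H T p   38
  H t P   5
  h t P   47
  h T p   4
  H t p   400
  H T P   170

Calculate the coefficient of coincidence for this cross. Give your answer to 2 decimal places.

0.36

The two most frequent reciprocal classes, h T P and H t p, are the parental types, so the F1 was h T P / H t p.
The two rarest classes, h T p and H t P, are the double crossovers. Comparing them with the parentals, only the p allele has switched, so p is the middle locus and the order is h – p – t.
h–p: (310 + 9)/1200 = 0.2658; p–t: (85 + 9)/1200 = 0.0783.
Expected DCO frequency = 0.2658 × 0.0783 ≈ 0.02081; observed = 9/1200 ≈ 0.00750.
Coefficient of coincidence = 0.00750/0.02081 ≈ 0.36.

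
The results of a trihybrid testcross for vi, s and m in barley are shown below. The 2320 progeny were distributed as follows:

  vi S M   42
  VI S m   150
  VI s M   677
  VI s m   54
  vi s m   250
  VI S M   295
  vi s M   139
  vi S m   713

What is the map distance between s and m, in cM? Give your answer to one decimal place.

The two most frequent reciprocal classes, VI s M and vi S m, are the parental types, so the F1 was VI s M / vi S m.
The two rarest classes, VI s m and vi S M, are the double crossovers. Comparing them with the parentals, only the m allele has switched, so m is the middle locus and the order is vi – m – s.
Crossovers in the m–s interval produce the single-crossover classes VI S M and vi s m (295 + 250 = 545) plus the double crossovers (96).
RF(m–s) = (545 + 96) / 2320 = 641/2320 = 0.2763 → 27.6 cM.

27.6 cM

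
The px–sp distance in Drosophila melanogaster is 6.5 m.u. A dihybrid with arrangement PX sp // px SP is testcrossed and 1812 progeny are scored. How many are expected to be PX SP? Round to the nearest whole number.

A map distance of 6.5 m.u. corresponds to a recombination frequency of 0.065.
The F1 is PX sp / px SP, so PX SP is a recombinant gamete class with expected frequency r/2 = 0.065/2 = 0.0325.
Expected number = 0.0325 × 1812 = 58.89 ≈ 59.

59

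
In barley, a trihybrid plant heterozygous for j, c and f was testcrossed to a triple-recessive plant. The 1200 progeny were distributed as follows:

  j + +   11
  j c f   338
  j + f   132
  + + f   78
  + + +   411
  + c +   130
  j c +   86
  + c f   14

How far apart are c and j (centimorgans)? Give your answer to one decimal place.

The two most frequent reciprocal classes, j c f and + + +, are the parental types, so the F1 was j c f / + + +.
The two rarest classes, + c f and j + +, are the double crossovers. Comparing them with the parentals, only the j allele has switched, so j is the middle locus and the order is f – j – c.
Crossovers in the j–c interval produce the single-crossover classes j + f and + c + (132 + 130 = 262) plus the double crossovers (25).
RF(j–c) = (262 + 25) / 1200 = 287/1200 = 0.2392 → 23.9 centimorgans.

23.9 centimorgans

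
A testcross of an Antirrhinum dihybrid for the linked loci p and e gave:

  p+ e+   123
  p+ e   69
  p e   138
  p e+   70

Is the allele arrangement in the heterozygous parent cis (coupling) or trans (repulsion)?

cis

The two most frequent classes are p+ e+ (123) and p e (138); these are the parental (non-recombinant) types.
So the F1 carried p+ e+ on one chromosome and p e on the other — the recessive alleles are on the same chromosome (cis / coupling).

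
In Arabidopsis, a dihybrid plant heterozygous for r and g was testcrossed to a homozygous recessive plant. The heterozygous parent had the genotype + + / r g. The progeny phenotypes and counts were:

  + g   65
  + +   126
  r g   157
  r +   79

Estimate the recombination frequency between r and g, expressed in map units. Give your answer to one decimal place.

33.7 map units

The recombinant classes are + g and r +: 65 + 79 = 144.
Recombination frequency = 144/427 = 0.3372 ≈ 33.7%, i.e. 33.7 map units.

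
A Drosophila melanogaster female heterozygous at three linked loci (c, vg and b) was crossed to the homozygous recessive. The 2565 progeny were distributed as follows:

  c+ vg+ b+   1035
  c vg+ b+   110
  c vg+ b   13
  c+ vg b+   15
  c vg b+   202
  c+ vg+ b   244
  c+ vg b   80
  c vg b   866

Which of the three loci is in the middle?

vg

The two most frequent reciprocal classes, c+ vg+ b+ and c vg b, are the parental types, so the F1 was c+ vg+ b+ / c vg b.
The two rarest classes, c+ vg b+ and c vg+ b, are the double crossovers. Comparing them with the parentals, only the vg allele has switched, so vg is the middle locus and the order is b – vg – c.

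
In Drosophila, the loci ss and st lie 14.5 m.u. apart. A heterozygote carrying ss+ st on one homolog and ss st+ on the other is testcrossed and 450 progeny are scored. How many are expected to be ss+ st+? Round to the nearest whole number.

A map distance of 14.5 m.u. corresponds to a recombination frequency of 0.145.
The F1 is ss+ st / ss st+, so ss+ st+ is a recombinant gamete class with expected frequency r/2 = 0.145/2 = 0.0725.
Expected number = 0.0725 × 450 = 32.62 ≈ 33.

33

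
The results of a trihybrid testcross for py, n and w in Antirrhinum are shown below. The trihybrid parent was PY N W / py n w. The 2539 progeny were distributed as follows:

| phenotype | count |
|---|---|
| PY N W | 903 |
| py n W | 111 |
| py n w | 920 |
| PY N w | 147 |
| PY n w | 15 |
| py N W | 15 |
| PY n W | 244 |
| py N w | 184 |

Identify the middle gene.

The two rarest classes, py N W and PY n w, are the double crossovers. Comparing them with the parentals, only the py allele has switched, so py is the middle locus and the order is n – py – w.

py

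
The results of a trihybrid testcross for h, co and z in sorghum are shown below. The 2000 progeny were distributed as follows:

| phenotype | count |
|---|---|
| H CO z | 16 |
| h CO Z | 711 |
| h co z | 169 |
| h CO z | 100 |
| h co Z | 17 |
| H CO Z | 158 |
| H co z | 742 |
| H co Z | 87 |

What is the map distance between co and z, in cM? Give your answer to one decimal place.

11.0 cM

The two most frequent reciprocal classes, h CO Z and H co z, are the parental types, so the F1 was h CO Z / H co z.
The two rarest classes, h co Z and H CO z, are the double crossovers. Comparing them with the parentals, only the co allele has switched, so co is the middle locus and the order is z – co – h.
Crossovers in the z–co interval produce the single-crossover classes h CO z and H co Z (100 + 87 = 187) plus the double crossovers (33).
RF(z–co) = (187 + 33) / 2000 = 220/2000 = 0.1100 → 11.0 cM.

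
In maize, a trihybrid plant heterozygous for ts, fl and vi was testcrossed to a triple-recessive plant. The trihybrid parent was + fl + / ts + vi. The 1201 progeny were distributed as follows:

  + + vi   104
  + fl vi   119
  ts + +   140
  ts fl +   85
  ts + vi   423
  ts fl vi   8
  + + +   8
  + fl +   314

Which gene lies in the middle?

fl

The two rarest classes, + + + and ts fl vi, are the double crossovers. Comparing them with the parentals, only the fl allele has switched, so fl is the middle locus and the order is vi – fl – ts.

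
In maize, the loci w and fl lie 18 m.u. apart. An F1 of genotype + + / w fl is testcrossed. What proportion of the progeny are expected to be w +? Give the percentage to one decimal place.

A map distance of 18 m.u. corresponds to a recombination frequency of 0.180.
The F1 is + + / w fl, so w + is a recombinant gamete class with expected frequency r/2 = 0.180/2 = 0.0900.
That is 0.0900 = 9.0% of the progeny.

9.0%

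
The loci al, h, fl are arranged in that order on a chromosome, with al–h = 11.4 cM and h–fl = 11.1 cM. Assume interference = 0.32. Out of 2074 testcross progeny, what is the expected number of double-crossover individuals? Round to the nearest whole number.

Map distances give recombination frequencies of 0.114 and 0.111 for the two intervals.
With interference 0.32 (so coincidence = 0.68), expected double-crossover frequency = 0.114 × 0.111 × 0.68 = 0.00860.
Expected number = 0.00860 × 2074 = 17.85 ≈ 18.

18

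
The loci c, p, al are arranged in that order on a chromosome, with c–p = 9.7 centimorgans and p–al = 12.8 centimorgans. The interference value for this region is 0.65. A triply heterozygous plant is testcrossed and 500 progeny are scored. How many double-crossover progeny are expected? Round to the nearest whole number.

2

Map distances give recombination frequencies of 0.097 and 0.128 for the two intervals.
With interference 0.65 (so coincidence = 0.35), expected double-crossover frequency = 0.097 × 0.128 × 0.35 = 0.00435.
Expected number = 0.00435 × 500 = 2.17 ≈ 2.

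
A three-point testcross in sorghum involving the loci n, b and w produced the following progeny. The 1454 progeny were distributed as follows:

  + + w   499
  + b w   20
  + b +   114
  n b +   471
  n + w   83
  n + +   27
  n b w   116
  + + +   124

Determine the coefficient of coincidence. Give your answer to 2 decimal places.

The two most frequent reciprocal classes, + + w and n b +, are the parental types, so the F1 was + + w / n b +.
The two rarest classes, + b w and n + +, are the double crossovers. Comparing them with the parentals, only the b allele has switched, so b is the middle locus and the order is n – b – w.
n–b: (197 + 47)/1454 = 0.1678; b–w: (240 + 47)/1454 = 0.1974.
Expected DCO frequency = 0.1678 × 0.1974 ≈ 0.03312; observed = 47/1454 ≈ 0.03232.
Coefficient of coincidence = 0.03232/0.03312 ≈ 0.98.

0.98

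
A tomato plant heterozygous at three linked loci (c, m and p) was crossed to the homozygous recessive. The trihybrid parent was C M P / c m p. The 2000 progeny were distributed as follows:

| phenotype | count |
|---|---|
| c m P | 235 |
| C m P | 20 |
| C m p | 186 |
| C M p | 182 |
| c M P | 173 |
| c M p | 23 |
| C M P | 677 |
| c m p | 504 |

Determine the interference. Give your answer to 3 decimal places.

0.535

The two rarest classes, C m P and c M p, are the double crossovers. Comparing them with the parentals, only the m allele has switched, so m is the middle locus and the order is c – m – p.
c–m: (359 + 43)/2000 = 0.2010; m–p: (417 + 43)/2000 = 0.2300.
Expected DCO frequency = 0.2010 × 0.2300 ≈ 0.04623; observed = 43/2000 ≈ 0.02150.
Coefficient of coincidence = 0.02150/0.04623 ≈ 0.465; interference = 1 − 0.465 = 0.535.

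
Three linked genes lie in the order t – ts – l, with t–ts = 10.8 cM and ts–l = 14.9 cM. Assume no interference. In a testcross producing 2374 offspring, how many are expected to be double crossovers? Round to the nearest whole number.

38

Map distances give recombination frequencies of 0.108 and 0.149 for the two intervals.
With no interference, expected double-crossover frequency = 0.108 × 0.149 = 0.01609.
Expected number = 0.01609 × 2374 = 38.20 ≈ 38.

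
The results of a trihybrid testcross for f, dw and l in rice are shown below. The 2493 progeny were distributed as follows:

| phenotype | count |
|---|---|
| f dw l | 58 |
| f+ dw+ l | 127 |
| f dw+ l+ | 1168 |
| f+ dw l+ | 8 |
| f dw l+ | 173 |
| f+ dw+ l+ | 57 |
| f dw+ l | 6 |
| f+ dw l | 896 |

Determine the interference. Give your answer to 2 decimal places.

0.14

The two most frequent reciprocal classes, f+ dw l and f dw+ l+, are the parental types, so the F1 was f+ dw l / f dw+ l+.
The two rarest classes, f+ dw l+ and f dw+ l, are the double crossovers. Comparing them with the parentals, only the l allele has switched, so l is the middle locus and the order is f – l – dw.
f–l: (115 + 14)/2493 = 0.0517; l–dw: (300 + 14)/2493 = 0.1260.
Expected DCO frequency = 0.0517 × 0.1260 ≈ 0.00651; observed = 14/2493 ≈ 0.00562.
Coefficient of coincidence = 0.00562/0.00651 ≈ 0.86; interference = 1 − 0.86 = 0.14.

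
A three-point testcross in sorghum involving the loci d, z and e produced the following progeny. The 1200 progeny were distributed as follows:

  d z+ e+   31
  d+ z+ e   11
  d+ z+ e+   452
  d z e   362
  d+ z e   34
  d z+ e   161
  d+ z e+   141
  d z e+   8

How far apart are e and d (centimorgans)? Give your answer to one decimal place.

7.0 centimorgans

The two most frequent reciprocal classes, d+ z+ e+ and d z e, are the parental types, so the F1 was d+ z+ e+ / d z e.
The two rarest classes, d+ z+ e and d z e+, are the double crossovers. Comparing them with the parentals, only the e allele has switched, so e is the middle locus and the order is d – e – z.
Crossovers in the d–e interval produce the single-crossover classes d z+ e+ and d+ z e (31 + 34 = 65) plus the double crossovers (19).
RF(d–e) = (65 + 19) / 1200 = 84/1200 = 0.0700 → 7.0 centimorgans.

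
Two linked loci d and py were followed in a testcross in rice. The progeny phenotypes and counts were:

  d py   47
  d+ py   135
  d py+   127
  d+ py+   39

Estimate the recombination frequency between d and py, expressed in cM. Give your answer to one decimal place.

24.7 cM

The two most frequent classes, d+ py (135) and d py+ (127), are the parental types, so the F1 was d+ py / d py+.
The recombinant classes are d+ py+ and d py: 39 + 47 = 86.
Recombination frequency = 86/348 = 0.2471 ≈ 24.7%, i.e. 24.7 cM.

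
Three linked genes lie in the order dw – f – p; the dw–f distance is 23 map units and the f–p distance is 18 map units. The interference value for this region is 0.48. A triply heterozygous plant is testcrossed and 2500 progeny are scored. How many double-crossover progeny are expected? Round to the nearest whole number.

54

Map distances give recombination frequencies of 0.230 and 0.180 for the two intervals.
With interference 0.48 (so coincidence = 0.52), expected double-crossover frequency = 0.230 × 0.180 × 0.52 = 0.02153.
Expected number = 0.02153 × 2500 = 53.82 ≈ 54.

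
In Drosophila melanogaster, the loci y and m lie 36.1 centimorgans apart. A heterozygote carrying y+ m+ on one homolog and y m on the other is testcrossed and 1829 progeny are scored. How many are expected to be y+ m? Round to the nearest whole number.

330

A map distance of 36.1 centimorgans corresponds to a recombination frequency of 0.361.
The F1 is y+ m+ / y m, so y+ m is a recombinant gamete class with expected frequency r/2 = 0.361/2 = 0.1805.
Expected number = 0.1805 × 1829 = 330.13 ≈ 330.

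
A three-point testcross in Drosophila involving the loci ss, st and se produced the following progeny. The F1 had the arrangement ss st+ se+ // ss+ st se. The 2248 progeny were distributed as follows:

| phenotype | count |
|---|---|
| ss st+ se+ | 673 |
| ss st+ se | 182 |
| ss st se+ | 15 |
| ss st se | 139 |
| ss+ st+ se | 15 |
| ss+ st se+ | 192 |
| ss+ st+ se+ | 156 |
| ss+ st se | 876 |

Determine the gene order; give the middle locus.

The two rarest classes, ss st se+ and ss+ st+ se, are the double crossovers. Comparing them with the parentals, only the st allele has switched, so st is the middle locus and the order is ss – st – se.

st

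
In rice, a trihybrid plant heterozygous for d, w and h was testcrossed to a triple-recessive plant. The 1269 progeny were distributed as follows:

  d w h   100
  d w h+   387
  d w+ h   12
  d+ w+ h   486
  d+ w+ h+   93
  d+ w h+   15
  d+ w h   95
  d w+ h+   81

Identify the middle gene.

The two most frequent reciprocal classes, d w h+ and d+ w+ h, are the parental types, so the F1 was d w h+ / d+ w+ h.
The two rarest classes, d+ w h+ and d w+ h, are the double crossovers. Comparing them with the parentals, only the d allele has switched, so d is the middle locus and the order is w – d – h.

d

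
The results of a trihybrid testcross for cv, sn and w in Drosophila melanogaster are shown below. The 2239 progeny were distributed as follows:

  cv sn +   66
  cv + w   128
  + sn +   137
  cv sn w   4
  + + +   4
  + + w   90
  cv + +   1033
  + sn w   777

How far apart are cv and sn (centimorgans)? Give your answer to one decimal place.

7.3 centimorgans

The two most frequent reciprocal classes, cv + + and + sn w, are the parental types, so the F1 was cv + + / + sn w.
The two rarest classes, + + + and cv sn w, are the double crossovers. Comparing them with the parentals, only the cv allele has switched, so cv is the middle locus and the order is w – cv – sn.
Crossovers in the cv–sn interval produce the single-crossover classes cv sn + and + + w (66 + 90 = 156) plus the double crossovers (8).
RF(cv–sn) = (156 + 8) / 2239 = 164/2239 = 0.0732 → 7.3 centimorgans.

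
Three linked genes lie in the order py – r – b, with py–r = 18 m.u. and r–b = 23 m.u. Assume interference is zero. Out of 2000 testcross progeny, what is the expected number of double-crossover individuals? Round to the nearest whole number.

83

Map distances give recombination frequencies of 0.180 and 0.230 for the two intervals.
With no interference, expected double-crossover frequency = 0.180 × 0.230 = 0.04140.
Expected number = 0.04140 × 2000 = 82.80 ≈ 83.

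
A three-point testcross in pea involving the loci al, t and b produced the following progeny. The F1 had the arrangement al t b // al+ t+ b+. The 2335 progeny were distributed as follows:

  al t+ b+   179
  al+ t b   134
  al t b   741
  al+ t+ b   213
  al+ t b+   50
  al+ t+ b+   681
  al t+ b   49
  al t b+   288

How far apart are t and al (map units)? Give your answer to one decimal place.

The two rarest classes, al t+ b and al+ t b+, are the double crossovers. Comparing them with the parentals, only the t allele has switched, so t is the middle locus and the order is al – t – b.
Crossovers in the al–t interval produce the single-crossover classes al+ t b and al t+ b+ (134 + 179 = 313) plus the double crossovers (99).
RF(al–t) = (313 + 99) / 2335 = 412/2335 = 0.1764 → 17.6 map units.

17.6 map units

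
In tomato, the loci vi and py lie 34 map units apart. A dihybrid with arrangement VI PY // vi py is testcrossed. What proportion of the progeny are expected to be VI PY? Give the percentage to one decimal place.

A map distance of 34 map units corresponds to a recombination frequency of 0.340.
The F1 is VI PY / vi py, so VI PY is a parental gamete class with expected frequency (1 − r)/2 = 0.660/2 = 0.3300.
That is 0.3300 = 33.0% of the progeny.

33.0%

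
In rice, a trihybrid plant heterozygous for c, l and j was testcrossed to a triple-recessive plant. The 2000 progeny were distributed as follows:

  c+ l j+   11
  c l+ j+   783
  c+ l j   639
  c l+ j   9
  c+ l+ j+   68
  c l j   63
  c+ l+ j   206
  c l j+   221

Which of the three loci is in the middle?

The two most frequent reciprocal classes, c+ l j and c l+ j+, are the parental types, so the F1 was c+ l j / c l+ j+.
The two rarest classes, c+ l j+ and c l+ j, are the double crossovers. Comparing them with the parentals, only the j allele has switched, so j is the middle locus and the order is l – j – c.

j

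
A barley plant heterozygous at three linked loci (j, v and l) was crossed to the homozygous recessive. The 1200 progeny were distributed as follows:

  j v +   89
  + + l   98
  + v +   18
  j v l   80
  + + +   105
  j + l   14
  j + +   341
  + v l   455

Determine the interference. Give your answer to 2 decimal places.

0.19

The two most frequent reciprocal classes, j + + and + v l, are the parental types, so the F1 was j + + / + v l.
The two rarest classes, j + l and + v +, are the double crossovers. Comparing them with the parentals, only the l allele has switched, so l is the middle locus and the order is j – l – v.
j–l: (185 + 32)/1200 = 0.1808; l–v: (187 + 32)/1200 = 0.1825.
Expected DCO frequency = 0.1808 × 0.1825 ≈ 0.03300; observed = 32/1200 ≈ 0.02667.
Coefficient of coincidence = 0.02667/0.03300 ≈ 0.81; interference = 1 − 0.81 = 0.19.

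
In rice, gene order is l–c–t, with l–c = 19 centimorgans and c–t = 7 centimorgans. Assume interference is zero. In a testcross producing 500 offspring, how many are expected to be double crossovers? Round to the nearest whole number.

Map distances give recombination frequencies of 0.190 and 0.070 for the two intervals.
With no interference, expected double-crossover frequency = 0.190 × 0.070 = 0.01330.
Expected number = 0.01330 × 500 = 6.65 ≈ 7.

7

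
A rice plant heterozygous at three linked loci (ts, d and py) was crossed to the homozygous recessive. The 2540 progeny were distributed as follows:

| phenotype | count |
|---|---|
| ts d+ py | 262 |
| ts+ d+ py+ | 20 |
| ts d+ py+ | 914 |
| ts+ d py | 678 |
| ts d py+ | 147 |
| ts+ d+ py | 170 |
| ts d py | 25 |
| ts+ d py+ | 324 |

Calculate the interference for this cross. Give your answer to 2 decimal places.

0.50

The two most frequent reciprocal classes, ts+ d py and ts d+ py+, are the parental types, so the F1 was ts+ d py / ts d+ py+.
The two rarest classes, ts d py and ts+ d+ py+, are the double crossovers. Comparing them with the parentals, only the ts allele has switched, so ts is the middle locus and the order is d – ts – py.
d–ts: (317 + 45)/2540 = 0.1425; ts–py: (586 + 45)/2540 = 0.2484.
Expected DCO frequency = 0.1425 × 0.2484 ≈ 0.03540; observed = 45/2540 ≈ 0.01772.
Coefficient of coincidence = 0.01772/0.03540 ≈ 0.50; interference = 1 − 0.50 = 0.50.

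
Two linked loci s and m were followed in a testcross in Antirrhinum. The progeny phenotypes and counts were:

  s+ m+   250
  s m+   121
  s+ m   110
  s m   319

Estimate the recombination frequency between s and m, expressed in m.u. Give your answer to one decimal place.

The two most frequent classes, s+ m+ (250) and s m (319), are the parental types, so the F1 was s+ m+ / s m.
The recombinant classes are s+ m and s m+: 110 + 121 = 231.
Recombination frequency = 231/800 = 0.2888 ≈ 28.9%, i.e. 28.9 m.u.

28.9 m.u.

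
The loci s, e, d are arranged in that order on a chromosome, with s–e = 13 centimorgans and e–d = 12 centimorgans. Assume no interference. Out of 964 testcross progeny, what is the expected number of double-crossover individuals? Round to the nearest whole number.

Map distances give recombination frequencies of 0.130 and 0.120 for the two intervals.
With no interference, expected double-crossover frequency = 0.130 × 0.120 = 0.01560.
Expected number = 0.01560 × 964 = 15.04 ≈ 15.

15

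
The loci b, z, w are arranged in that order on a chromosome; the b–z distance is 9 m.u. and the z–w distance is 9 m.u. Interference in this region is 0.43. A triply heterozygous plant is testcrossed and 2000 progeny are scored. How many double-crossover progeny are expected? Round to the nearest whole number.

Map distances give recombination frequencies of 0.090 and 0.090 for the two intervals.
With interference 0.43 (so coincidence = 0.57), expected double-crossover frequency = 0.090 × 0.090 × 0.57 = 0.00462.
Expected number = 0.00462 × 2000 = 9.23 ≈ 9.

9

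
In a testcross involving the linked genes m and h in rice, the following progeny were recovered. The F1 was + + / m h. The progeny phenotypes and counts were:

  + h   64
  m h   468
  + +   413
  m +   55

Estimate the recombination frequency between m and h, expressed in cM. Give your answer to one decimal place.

11.9 cM

The recombinant classes are + h and m +: 64 + 55 = 119.
Recombination frequency = 119/1000 = 0.1190 ≈ 11.9%, i.e. 11.9 cM.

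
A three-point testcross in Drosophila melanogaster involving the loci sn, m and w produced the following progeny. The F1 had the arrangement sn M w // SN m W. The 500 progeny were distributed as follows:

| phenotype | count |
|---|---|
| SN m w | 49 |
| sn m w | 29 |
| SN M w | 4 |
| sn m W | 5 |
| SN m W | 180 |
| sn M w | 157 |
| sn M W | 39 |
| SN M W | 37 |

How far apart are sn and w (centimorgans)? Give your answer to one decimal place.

The two rarest classes, SN M w and sn m W, are the double crossovers. Comparing them with the parentals, only the sn allele has switched, so sn is the middle locus and the order is m – sn – w.
Crossovers in the sn–w interval produce the single-crossover classes sn M W and SN m w (39 + 49 = 88) plus the double crossovers (9).
RF(sn–w) = (88 + 9) / 500 = 97/500 = 0.1940 → 19.4 centimorgans.

19.4 centimorgans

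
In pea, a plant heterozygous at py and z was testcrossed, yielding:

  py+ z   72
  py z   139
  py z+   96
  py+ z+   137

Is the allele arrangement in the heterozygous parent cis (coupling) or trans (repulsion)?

The two most frequent classes are py+ z+ (137) and py z (139); these are the parental (non-recombinant) types.
So the F1 carried py+ z+ on one chromosome and py z on the other — the recessive alleles are on the same chromosome (cis / coupling).

cis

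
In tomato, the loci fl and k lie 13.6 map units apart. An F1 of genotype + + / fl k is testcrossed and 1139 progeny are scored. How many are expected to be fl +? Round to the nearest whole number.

77

A map distance of 13.6 map units corresponds to a recombination frequency of 0.136.
The F1 is + + / fl k, so fl + is a recombinant gamete class with expected frequency r/2 = 0.136/2 = 0.0680.
Expected number = 0.0680 × 1139 = 77.45 ≈ 77.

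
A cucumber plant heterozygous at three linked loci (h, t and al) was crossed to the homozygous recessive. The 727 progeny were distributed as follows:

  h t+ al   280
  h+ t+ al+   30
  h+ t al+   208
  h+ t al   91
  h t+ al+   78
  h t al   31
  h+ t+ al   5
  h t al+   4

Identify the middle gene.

The two most frequent reciprocal classes, h t+ al and h+ t al+, are the parental types, so the F1 was h t+ al / h+ t al+.
The two rarest classes, h+ t+ al and h t al+, are the double crossovers. Comparing them with the parentals, only the h allele has switched, so h is the middle locus and the order is t – h – al.

h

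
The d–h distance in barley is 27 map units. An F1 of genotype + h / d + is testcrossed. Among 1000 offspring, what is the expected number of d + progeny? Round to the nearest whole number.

A map distance of 27 map units corresponds to a recombination frequency of 0.270.
The F1 is + h / d +, so d + is a parental gamete class with expected frequency (1 − r)/2 = 0.730/2 = 0.3650.
Expected number = 0.3650 × 1000 = 365.00 ≈ 365.

365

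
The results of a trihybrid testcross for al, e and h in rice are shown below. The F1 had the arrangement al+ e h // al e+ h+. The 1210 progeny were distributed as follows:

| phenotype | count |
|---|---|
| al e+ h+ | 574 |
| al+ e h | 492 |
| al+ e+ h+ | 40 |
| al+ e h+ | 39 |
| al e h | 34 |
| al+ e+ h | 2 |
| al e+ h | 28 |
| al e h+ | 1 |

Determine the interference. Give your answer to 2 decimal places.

The two rarest classes, al+ e+ h and al e h+, are the double crossovers. Comparing them with the parentals, only the e allele has switched, so e is the middle locus and the order is h – e – al.
h–e: (67 + 3)/1210 = 0.0579; e–al: (74 + 3)/1210 = 0.0636.
Expected DCO frequency = 0.0579 × 0.0636 ≈ 0.00368; observed = 3/1210 ≈ 0.00248.
Coefficient of coincidence = 0.00248/0.00368 ≈ 0.67; interference = 1 − 0.67 = 0.33.

0.33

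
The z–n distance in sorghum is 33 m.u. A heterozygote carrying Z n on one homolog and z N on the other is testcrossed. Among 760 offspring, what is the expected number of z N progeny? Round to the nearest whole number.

A map distance of 33 m.u. corresponds to a recombination frequency of 0.330.
The F1 is Z n / z N, so z N is a parental gamete class with expected frequency (1 − r)/2 = 0.670/2 = 0.3350.
Expected number = 0.3350 × 760 = 254.60 ≈ 255.

255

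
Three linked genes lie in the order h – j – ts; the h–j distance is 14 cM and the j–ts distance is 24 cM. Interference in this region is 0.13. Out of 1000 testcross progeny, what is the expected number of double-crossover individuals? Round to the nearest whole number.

Map distances give recombination frequencies of 0.140 and 0.240 for the two intervals.
With interference 0.13 (so coincidence = 0.87), expected double-crossover frequency = 0.140 × 0.240 × 0.87 = 0.02923.
Expected number = 0.02923 × 1000 = 29.23 ≈ 29.

29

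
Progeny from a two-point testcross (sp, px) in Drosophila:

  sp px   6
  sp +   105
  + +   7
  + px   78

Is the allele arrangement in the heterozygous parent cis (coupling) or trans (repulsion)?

trans

The two most frequent classes are + px (78) and sp + (105); these are the parental (non-recombinant) types.
So the F1 carried + px on one chromosome and sp + on the other — the recessive alleles are on opposite chromosomes (trans / repulsion).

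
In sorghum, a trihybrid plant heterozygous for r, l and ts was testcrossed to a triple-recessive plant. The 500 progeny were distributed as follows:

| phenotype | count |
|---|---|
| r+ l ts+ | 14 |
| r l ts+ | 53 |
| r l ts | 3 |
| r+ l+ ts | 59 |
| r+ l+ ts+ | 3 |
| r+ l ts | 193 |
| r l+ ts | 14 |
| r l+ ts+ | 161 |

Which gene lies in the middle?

The two most frequent reciprocal classes, r l+ ts+ and r+ l ts, are the parental types, so the F1 was r l+ ts+ / r+ l ts.
The two rarest classes, r+ l+ ts+ and r l ts, are the double crossovers. Comparing them with the parentals, only the r allele has switched, so r is the middle locus and the order is ts – r – l.

r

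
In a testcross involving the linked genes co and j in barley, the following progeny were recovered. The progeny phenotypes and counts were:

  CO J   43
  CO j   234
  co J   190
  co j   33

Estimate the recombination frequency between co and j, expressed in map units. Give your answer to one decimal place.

The two most frequent classes, CO j (234) and co J (190), are the parental types, so the F1 was CO j / co J.
The recombinant classes are CO J and co j: 43 + 33 = 76.
Recombination frequency = 76/500 = 0.1520 ≈ 15.2%, i.e. 15.2 map units.

15.2 map units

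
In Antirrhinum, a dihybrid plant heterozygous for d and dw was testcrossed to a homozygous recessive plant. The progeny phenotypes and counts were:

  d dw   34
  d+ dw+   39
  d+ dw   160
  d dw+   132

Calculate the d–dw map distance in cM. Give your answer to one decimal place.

20.0 cM

The two most frequent classes, d+ dw (160) and d dw+ (132), are the parental types, so the F1 was d+ dw / d dw+.
The recombinant classes are d+ dw+ and d dw: 39 + 34 = 73.
Recombination frequency = 73/365 = 0.2000 ≈ 20.0%, i.e. 20.0 cM.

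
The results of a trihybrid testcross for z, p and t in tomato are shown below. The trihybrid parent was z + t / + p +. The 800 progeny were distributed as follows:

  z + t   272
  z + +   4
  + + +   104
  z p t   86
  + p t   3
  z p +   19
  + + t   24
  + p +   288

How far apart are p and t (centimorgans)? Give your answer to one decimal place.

24.6 centimorgans

The two rarest classes, z + + and + p t, are the double crossovers. Comparing them with the parentals, only the t allele has switched, so t is the middle locus and the order is p – t – z.
Crossovers in the p–t interval produce the single-crossover classes z p t and + + + (86 + 104 = 190) plus the double crossovers (7).
RF(p–t) = (190 + 7) / 800 = 197/800 = 0.2462 → 24.6 centimorgans.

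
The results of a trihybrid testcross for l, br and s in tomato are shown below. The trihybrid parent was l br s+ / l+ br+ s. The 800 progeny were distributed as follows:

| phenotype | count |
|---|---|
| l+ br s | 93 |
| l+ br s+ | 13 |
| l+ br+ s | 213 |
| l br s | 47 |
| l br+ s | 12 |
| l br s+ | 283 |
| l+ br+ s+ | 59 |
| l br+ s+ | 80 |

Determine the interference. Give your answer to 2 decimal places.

The two rarest classes, l+ br s+ and l br+ s, are the double crossovers. Comparing them with the parentals, only the l allele has switched, so l is the middle locus and the order is br – l – s.
br–l: (173 + 25)/800 = 0.2475; l–s: (106 + 25)/800 = 0.1638.
Expected DCO frequency = 0.2475 × 0.1638 ≈ 0.04054; observed = 25/800 ≈ 0.03125.
Coefficient of coincidence = 0.03125/0.04054 ≈ 0.77; interference = 1 − 0.77 = 0.23.

0.23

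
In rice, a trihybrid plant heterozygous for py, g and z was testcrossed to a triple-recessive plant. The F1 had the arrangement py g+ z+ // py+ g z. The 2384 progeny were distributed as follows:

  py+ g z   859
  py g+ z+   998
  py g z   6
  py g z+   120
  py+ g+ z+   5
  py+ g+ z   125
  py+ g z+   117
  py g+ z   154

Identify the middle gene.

The two rarest classes, py+ g+ z+ and py g z, are the double crossovers. Comparing them with the parentals, only the py allele has switched, so py is the middle locus and the order is g – py – z.

py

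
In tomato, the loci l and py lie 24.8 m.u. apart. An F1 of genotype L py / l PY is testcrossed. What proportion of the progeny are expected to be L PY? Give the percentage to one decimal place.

12.4%

A map distance of 24.8 m.u. corresponds to a recombination frequency of 0.248.
The F1 is L py / l PY, so L PY is a recombinant gamete class with expected frequency r/2 = 0.248/2 = 0.1240.
That is 0.1240 = 12.4% of the progeny.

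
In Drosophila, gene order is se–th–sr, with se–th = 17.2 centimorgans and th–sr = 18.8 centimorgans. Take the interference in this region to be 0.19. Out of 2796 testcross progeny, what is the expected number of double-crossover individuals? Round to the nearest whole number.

Map distances give recombination frequencies of 0.172 and 0.188 for the two intervals.
With interference 0.19 (so coincidence = 0.81), expected double-crossover frequency = 0.172 × 0.188 × 0.81 = 0.02619.
Expected number = 0.02619 × 2796 = 73.23 ≈ 73.

73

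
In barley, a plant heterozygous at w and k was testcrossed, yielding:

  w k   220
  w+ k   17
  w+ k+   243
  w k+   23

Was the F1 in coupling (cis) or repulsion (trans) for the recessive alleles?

The two most frequent classes are w+ k+ (243) and w k (220); these are the parental (non-recombinant) types.
So the F1 carried w+ k+ on one chromosome and w k on the other — the recessive alleles are on the same chromosome (cis / coupling).

cis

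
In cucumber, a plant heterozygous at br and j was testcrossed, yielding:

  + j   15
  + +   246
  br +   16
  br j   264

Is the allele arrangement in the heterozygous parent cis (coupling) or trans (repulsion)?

The two most frequent classes are + + (246) and br j (264); these are the parental (non-recombinant) types.
So the F1 carried + + on one chromosome and br j on the other — the recessive alleles are on the same chromosome (cis / coupling).

cis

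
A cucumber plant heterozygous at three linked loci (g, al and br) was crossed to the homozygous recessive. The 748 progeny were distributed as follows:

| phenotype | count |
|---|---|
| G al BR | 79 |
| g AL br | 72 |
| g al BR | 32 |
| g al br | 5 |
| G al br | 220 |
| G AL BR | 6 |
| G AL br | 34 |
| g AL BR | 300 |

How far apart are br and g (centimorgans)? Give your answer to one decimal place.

The two most frequent reciprocal classes, G al br and g AL BR, are the parental types, so the F1 was G al br / g AL BR.
The two rarest classes, g al br and G AL BR, are the double crossovers. Comparing them with the parentals, only the g allele has switched, so g is the middle locus and the order is br – g – al.
Crossovers in the br–g interval produce the single-crossover classes G al BR and g AL br (79 + 72 = 151) plus the double crossovers (11).
RF(br–g) = (151 + 11) / 748 = 162/748 = 0.2166 → 21.7 centimorgans.

21.7 centimorgans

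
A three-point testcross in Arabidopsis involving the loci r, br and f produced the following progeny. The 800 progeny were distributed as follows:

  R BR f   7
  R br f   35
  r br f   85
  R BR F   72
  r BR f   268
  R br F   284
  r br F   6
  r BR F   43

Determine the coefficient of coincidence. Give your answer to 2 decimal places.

0.67

The two most frequent reciprocal classes, R br F and r BR f, are the parental types, so the F1 was R br F / r BR f.
The two rarest classes, r br F and R BR f, are the double crossovers. Comparing them with the parentals, only the r allele has switched, so r is the middle locus and the order is f – r – br.
f–r: (78 + 13)/800 = 0.1138; r–br: (157 + 13)/800 = 0.2125.
Expected DCO frequency = 0.1138 × 0.2125 ≈ 0.02418; observed = 13/800 ≈ 0.01625.
Coefficient of coincidence = 0.01625/0.02418 ≈ 0.67.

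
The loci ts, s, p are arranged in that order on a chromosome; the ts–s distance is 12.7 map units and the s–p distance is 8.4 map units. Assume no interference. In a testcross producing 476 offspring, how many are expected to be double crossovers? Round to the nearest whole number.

Map distances give recombination frequencies of 0.127 and 0.084 for the two intervals.
With no interference, expected double-crossover frequency = 0.127 × 0.084 = 0.01067.
Expected number = 0.01067 × 476 = 5.08 ≈ 5.

5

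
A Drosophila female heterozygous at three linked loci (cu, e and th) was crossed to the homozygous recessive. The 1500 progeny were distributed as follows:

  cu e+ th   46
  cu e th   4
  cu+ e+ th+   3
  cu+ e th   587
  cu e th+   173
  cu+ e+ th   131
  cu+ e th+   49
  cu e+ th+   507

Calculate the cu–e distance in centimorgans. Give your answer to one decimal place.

The two most frequent reciprocal classes, cu e+ th+ and cu+ e th, are the parental types, so the F1 was cu e+ th+ / cu+ e th.
The two rarest classes, cu+ e+ th+ and cu e th, are the double crossovers. Comparing them with the parentals, only the cu allele has switched, so cu is the middle locus and the order is e – cu – th.
Crossovers in the e–cu interval produce the single-crossover classes cu e th+ and cu+ e+ th (173 + 131 = 304) plus the double crossovers (7).
RF(e–cu) = (304 + 7) / 1500 = 311/1500 = 0.2073 → 20.7 centimorgans.

20.7 centimorgans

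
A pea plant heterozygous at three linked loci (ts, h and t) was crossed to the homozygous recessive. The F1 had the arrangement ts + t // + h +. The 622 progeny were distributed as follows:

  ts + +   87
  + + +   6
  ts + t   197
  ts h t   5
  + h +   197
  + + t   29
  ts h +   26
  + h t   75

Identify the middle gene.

h

The two rarest classes, ts h t and + + +, are the double crossovers. Comparing them with the parentals, only the h allele has switched, so h is the middle locus and the order is t – h – ts.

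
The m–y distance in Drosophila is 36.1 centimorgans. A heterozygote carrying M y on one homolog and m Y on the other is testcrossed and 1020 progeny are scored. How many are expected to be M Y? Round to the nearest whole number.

184

A map distance of 36.1 centimorgans corresponds to a recombination frequency of 0.361.
The F1 is M y / m Y, so M Y is a recombinant gamete class with expected frequency r/2 = 0.361/2 = 0.1805.
Expected number = 0.1805 × 1020 = 184.11 ≈ 184.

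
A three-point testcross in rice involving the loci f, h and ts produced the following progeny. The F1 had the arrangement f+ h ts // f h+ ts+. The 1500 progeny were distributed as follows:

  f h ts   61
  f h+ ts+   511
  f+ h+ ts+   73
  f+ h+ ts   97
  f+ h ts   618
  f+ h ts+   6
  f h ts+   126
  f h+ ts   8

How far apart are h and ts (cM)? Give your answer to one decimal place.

The two rarest classes, f+ h ts+ and f h+ ts, are the double crossovers. Comparing them with the parentals, only the ts allele has switched, so ts is the middle locus and the order is f – ts – h.
Crossovers in the ts–h interval produce the single-crossover classes f+ h+ ts and f h ts+ (97 + 126 = 223) plus the double crossovers (14).
RF(ts–h) = (223 + 14) / 1500 = 237/1500 = 0.1580 → 15.8 cM.

15.8 cM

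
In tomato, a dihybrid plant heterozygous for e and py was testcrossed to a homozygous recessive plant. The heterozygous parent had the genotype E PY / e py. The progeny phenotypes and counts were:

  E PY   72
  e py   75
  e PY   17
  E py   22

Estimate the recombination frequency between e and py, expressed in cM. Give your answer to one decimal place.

21.0 cM

The recombinant classes are E py and e PY: 22 + 17 = 39.
Recombination frequency = 39/186 = 0.2097 ≈ 21.0%, i.e. 21.0 cM.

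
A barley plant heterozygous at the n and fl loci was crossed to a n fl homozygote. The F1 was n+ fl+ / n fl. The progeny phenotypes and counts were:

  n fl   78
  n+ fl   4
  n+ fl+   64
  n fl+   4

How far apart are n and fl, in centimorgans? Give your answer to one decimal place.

5.3 centimorgans

The recombinant classes are n+ fl and n fl+: 4 + 4 = 8.
Recombination frequency = 8/150 = 0.0533 ≈ 5.3%, i.e. 5.3 centimorgans.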